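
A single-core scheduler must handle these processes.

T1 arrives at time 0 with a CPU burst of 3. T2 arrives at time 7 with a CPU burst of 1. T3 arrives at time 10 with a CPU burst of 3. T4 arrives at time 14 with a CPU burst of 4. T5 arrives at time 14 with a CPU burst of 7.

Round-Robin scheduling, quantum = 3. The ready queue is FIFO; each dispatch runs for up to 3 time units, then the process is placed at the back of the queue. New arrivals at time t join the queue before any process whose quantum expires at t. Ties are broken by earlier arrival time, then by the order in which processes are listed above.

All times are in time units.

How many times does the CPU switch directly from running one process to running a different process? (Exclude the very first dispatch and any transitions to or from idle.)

3

Timeline: | T1 0-3 | idle 3-7 | T2 7-8 | idle 8-10 | T3 10-13 | idle 13-14 | T4 14-17 | T5 17-20 | T4 20-21 | T5 21-25 |
Completion: T1=3  T2=8  T3=13  T4=21  T5=25
Turnaround (C−A): T1=3  T2=1  T3=3  T4=7  T5=11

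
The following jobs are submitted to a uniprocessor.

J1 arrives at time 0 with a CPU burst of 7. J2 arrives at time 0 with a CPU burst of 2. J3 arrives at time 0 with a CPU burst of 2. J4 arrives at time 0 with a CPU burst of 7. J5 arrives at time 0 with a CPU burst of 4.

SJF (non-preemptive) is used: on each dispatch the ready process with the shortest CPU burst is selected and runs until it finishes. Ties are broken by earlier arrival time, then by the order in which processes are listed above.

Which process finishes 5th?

Timeline: | J2 0-2 | J3 2-4 | J5 4-8 | J1 8-15 | J4 15-22 |
Completion: J1=15  J2=2  J3=4  J4=22  J5=8
Turnaround (C−A): J1=15  J2=2  J3=4  J4=22  J5=8
Finish order: J2 → J3 → J5 → J1 → J4

J4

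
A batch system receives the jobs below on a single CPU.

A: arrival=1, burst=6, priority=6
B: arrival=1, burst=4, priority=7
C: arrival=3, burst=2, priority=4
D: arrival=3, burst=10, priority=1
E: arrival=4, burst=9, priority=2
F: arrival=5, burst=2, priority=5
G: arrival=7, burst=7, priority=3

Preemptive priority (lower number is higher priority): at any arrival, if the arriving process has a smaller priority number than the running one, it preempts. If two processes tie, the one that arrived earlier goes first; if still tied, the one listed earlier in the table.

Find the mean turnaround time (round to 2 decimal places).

26.00

Timeline: | idle 0-1 | A 1-3 | D 3-13 | E 13-22 | G 22-29 | C 29-31 | F 31-33 | A 33-37 | B 37-41 |
Completion: A=37  B=41  C=31  D=13  E=22  F=33  G=29
Turnaround times: A=36, B=40, C=28, D=10, E=18, F=28, G=22
Average turnaround = (36+40+28+10+18+28+22) / 7 = 182/7 = 26.00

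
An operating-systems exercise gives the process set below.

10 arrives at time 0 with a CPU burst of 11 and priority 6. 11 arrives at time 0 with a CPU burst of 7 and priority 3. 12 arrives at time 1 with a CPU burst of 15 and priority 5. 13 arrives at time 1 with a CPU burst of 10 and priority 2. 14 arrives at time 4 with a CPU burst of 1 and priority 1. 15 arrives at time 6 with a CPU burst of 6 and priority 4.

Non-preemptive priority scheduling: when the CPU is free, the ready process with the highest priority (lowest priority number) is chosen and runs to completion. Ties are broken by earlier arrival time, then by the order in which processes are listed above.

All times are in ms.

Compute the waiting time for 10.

39

Gantt: | 11 0-7 | 14 7-8 | 13 8-18 | 15 18-24 | 12 24-39 | 10 39-50 |
Completion: 10=50  11=7  12=39  13=18  14=8  15=24
Turnaround (C−A): 10=50  11=7  12=38  13=17  14=4  15=18
Waiting(10) = turnaround − burst = 50 − 11 = 39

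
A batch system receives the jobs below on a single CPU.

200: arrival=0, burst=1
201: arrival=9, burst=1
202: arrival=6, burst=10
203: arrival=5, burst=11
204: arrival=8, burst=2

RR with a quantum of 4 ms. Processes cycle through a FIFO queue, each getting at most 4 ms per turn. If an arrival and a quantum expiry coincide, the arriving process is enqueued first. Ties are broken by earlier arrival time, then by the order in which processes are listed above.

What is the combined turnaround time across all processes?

Timeline: | 200 0-1 | idle 1-5 | 203 5-9 | 202 9-13 | 204 13-15 | 201 15-16 | 203 16-20 | 202 20-24 | 203 24-27 | 202 27-29 |
Completion: 200=1  201=16  202=29  203=27  204=15
Turnaround = completion − arrival: 200=1, 201=7, 202=23, 203=22, 204=7
Total turnaround = 1 + 7 + 23 + 22 + 7 = 60

60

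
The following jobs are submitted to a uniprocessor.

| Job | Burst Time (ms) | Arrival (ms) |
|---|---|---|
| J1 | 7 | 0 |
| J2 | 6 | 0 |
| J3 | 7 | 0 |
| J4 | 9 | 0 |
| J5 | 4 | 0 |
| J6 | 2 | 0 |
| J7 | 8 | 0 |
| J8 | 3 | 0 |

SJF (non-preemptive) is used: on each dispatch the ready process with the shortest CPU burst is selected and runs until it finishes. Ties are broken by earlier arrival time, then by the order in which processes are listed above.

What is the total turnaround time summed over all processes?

Gantt: | J6 0-2 | J8 2-5 | J5 5-9 | J2 9-15 | J1 15-22 | J3 22-29 | J7 29-37 | J4 37-46 |
Completion: J1=22  J2=15  J3=29  J4=46  J5=9  J6=2  J7=37  J8=5
Turnaround = completion − arrival: J1=22, J2=15, J3=29, J4=46, J5=9, J6=2, J7=37, J8=5
Total turnaround = 22 + 15 + 29 + 46 + 9 + 2 + 37 + 5 = 165

165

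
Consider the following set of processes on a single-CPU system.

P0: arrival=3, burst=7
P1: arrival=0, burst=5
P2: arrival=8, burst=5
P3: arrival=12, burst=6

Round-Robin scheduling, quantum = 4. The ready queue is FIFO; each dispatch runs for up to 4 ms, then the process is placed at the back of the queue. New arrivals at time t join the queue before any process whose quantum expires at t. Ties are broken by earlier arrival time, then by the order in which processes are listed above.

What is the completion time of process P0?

Schedule: | P1 0-4 | P0 4-8 | P1 8-9 | P2 9-13 | P0 13-16 | P3 16-20 | P2 20-21 | P3 21-23 |
Completion: P0=16  P1=9  P2=21  P3=23

16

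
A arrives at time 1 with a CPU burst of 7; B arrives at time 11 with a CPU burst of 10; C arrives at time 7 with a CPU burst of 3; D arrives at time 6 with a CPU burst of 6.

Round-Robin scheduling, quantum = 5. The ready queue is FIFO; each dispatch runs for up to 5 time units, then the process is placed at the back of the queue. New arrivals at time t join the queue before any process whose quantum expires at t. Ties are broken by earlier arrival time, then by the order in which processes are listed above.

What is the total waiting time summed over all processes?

27

Timeline: | idle 0-1 | A 1-6 | D 6-11 | A 11-13 | C 13-16 | B 16-21 | D 21-22 | B 22-27 |
Completion: A=13  B=27  C=16  D=22
Turnaround (C−A): A=12  B=16  C=9  D=16
Waiting = turnaround − burst: A=5, B=6, C=6, D=10
Total waiting = 5 + 6 + 6 + 10 = 27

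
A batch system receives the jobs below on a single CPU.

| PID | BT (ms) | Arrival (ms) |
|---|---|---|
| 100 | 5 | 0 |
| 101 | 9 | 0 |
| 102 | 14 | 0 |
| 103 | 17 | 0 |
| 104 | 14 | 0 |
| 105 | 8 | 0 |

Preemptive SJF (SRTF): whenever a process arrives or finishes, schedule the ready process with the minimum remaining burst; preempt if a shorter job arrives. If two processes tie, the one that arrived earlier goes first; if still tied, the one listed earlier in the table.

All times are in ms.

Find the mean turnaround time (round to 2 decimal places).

32.17

Schedule: | 100 0-5 | 105 5-13 | 101 13-22 | 102 22-36 | 104 36-50 | 103 50-67 |
Completion: 100=5  101=22  102=36  103=67  104=50  105=13
Turnaround (C−A): 100=5  101=22  102=36  103=67  104=50  105=13
Turnaround times: 100=5, 101=22, 102=36, 103=67, 104=50, 105=13
Average turnaround = (5+22+36+67+50+13) / 6 = 193/6 = 32.17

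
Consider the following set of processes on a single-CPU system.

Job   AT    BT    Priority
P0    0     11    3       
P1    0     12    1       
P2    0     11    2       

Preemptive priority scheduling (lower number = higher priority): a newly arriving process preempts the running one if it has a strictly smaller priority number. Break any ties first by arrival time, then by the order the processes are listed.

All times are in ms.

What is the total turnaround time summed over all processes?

Gantt: | P1 0-12 | P2 12-23 | P0 23-34 |
Completion: P0=34  P1=12  P2=23
Turnaround = completion − arrival: P0=34, P1=12, P2=23
Total turnaround = 34 + 12 + 23 = 69

69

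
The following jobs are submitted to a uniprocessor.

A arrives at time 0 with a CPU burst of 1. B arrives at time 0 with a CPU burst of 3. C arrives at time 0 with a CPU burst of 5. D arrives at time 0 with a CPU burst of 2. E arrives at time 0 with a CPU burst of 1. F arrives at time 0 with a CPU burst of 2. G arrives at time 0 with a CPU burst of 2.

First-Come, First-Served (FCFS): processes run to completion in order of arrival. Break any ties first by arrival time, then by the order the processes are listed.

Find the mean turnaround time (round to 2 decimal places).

Timeline: | A 0-1 | B 1-4 | C 4-9 | D 9-11 | E 11-12 | F 12-14 | G 14-16 |
Completion: A=1  B=4  C=9  D=11  E=12  F=14  G=16
Turnaround times: A=1, B=4, C=9, D=11, E=12, F=14, G=16
Average turnaround = (1+4+9+11+12+14+16) / 7 = 67/7 = 9.57

9.57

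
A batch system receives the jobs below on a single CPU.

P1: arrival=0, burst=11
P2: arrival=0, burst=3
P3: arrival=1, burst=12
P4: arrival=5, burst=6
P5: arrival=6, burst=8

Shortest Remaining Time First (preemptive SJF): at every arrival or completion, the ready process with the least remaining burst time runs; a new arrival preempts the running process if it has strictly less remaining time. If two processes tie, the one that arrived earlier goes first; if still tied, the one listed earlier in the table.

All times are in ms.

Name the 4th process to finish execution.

Gantt: | P2 0-3 | P1 3-5 | P4 5-11 | P5 11-19 | P1 19-28 | P3 28-40 |
Completion: P1=28  P2=3  P3=40  P4=11  P5=19
Turnaround (C−A): P1=28  P2=3  P3=39  P4=6  P5=13
Finish order: P2 → P4 → P5 → P1 → P3

P1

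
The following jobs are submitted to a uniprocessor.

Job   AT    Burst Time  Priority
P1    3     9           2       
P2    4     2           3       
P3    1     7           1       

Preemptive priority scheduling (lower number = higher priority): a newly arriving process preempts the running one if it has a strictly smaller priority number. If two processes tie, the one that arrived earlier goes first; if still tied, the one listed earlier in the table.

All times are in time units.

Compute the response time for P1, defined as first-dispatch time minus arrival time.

Schedule: | idle 0-1 | P3 1-8 | P1 8-17 | P2 17-19 |
Completion: P1=17  P2=19  P3=8
Response(P1) = first start − arrival = 8 − 3 = 5

5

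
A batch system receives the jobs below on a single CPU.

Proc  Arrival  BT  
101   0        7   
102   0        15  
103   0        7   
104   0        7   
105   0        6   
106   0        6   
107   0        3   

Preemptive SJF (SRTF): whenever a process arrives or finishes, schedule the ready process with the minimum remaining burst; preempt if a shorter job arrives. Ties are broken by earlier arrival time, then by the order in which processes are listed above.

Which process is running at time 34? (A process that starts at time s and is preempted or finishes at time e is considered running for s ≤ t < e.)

104

Gantt: | 107 0-3 | 105 3-9 | 106 9-15 | 101 15-22 | 103 22-29 | 104 29-36 | 102 36-51 |
Completion: 101=22  102=51  103=29  104=36  105=9  106=15  107=3
Turnaround (C−A): 101=22  102=51  103=29  104=36  105=9  106=15  107=3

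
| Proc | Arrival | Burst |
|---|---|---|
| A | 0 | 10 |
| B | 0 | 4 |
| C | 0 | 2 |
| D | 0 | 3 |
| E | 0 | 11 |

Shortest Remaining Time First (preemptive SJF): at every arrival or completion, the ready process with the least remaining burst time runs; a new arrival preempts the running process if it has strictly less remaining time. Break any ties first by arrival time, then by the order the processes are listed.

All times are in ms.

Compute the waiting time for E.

19

Gantt: | C 0-2 | D 2-5 | B 5-9 | A 9-19 | E 19-30 |
Completion: A=19  B=9  C=2  D=5  E=30
Waiting(E) = turnaround − burst = 30 − 11 = 19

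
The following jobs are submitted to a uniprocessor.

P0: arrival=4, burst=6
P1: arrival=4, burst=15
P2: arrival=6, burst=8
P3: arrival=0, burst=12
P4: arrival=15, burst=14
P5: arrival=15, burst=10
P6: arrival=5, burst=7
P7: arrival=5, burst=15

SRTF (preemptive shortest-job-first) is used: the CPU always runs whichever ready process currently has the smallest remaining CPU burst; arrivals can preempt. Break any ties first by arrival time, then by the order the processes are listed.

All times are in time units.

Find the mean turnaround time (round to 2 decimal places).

36.25

Timeline: | P3 0-4 | P0 4-10 | P6 10-17 | P3 17-25 | P2 25-33 | P5 33-43 | P4 43-57 | P1 57-72 | P7 72-87 |
Completion: P0=10  P1=72  P2=33  P3=25  P4=57  P5=43  P6=17  P7=87
Turnaround (C−A): P0=6  P1=68  P2=27  P3=25  P4=42  P5=28  P6=12  P7=82
Turnaround times: P0=6, P1=68, P2=27, P3=25, P4=42, P5=28, P6=12, P7=82
Average turnaround = (6+68+27+25+42+28+12+82) / 8 = 290/8 = 36.25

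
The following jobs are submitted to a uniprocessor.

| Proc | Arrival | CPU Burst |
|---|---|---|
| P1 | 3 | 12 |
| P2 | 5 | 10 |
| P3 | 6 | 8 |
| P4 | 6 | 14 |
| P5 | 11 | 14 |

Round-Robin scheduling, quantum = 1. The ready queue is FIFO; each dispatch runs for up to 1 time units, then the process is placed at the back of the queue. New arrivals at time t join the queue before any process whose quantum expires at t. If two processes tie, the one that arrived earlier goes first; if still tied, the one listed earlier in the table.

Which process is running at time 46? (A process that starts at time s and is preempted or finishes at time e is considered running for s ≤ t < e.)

P4

Gantt: | idle 0-3 | P1 3-5 | P2 5-6 | P1 6-7 | P3 7-8 | P4 8-9 | P2 9-10 | P1 10-11 | P3 11-12 | P4 12-13 | P2 13-14 | P5 14-15 | P1 15-16 | P3 16-17 | P4 17-18 | P2 18-19 | P5 19-20 | P1 20-21 | P3 21-22 | P4 22-23 | P2 23-24 | P5 24-25 | P1 25-26 | P3 26-27 | P4 27-28 | P2 28-29 | P5 29-30 | P1 30-31 | P3 31-32 | P4 32-33 | P2 33-34 | P5 34-35 | P1 35-36 | P3 36-37 | P4 37-38 | P2 38-39 | P5 39-40 | P1 40-41 | P3 41-42 | P4 42-43 | P2 43-44 | P5 44-45 | P1 45-46 | P4 46-47 | P2 47-48 | P5 48-49 | P1 49-50 | P4 50-51 | P5 51-52 | P4 52-53 | P5 53-54 | P4 54-55 | P5 55-56 | P4 56-57 | P5 57-58 | P4 58-59 | P5 59-61 |
Completion: P1=50  P2=48  P3=42  P4=59  P5=61
Turnaround (C−A): P1=47  P2=43  P3=36  P4=53  P5=50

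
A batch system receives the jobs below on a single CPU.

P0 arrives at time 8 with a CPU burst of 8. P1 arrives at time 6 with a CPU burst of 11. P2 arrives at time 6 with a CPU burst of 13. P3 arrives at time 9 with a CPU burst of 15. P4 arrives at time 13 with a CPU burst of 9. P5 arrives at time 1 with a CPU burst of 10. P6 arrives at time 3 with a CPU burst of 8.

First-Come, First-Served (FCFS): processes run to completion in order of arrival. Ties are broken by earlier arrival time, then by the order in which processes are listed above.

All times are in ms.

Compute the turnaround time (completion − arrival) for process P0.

Gantt: | idle 0-1 | P5 1-11 | P6 11-19 | P1 19-30 | P2 30-43 | P0 43-51 | P3 51-66 | P4 66-75 |
Completion: P0=51  P1=30  P2=43  P3=66  P4=75  P5=11  P6=19
Turnaround(P0) = completion − arrival = 51 − 8 = 43

43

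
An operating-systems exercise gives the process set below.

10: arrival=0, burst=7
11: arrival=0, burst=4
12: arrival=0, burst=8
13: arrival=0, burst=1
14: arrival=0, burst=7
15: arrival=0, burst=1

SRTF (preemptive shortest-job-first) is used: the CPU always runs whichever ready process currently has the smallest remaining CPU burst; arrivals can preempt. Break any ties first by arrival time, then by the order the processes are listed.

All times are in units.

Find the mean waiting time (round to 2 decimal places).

7.00

Gantt: | 13 0-1 | 15 1-2 | 11 2-6 | 10 6-13 | 14 13-20 | 12 20-28 |
Completion: 10=13  11=6  12=28  13=1  14=20  15=2
Turnaround (C−A): 10=13  11=6  12=28  13=1  14=20  15=2
Waiting times: 10=6, 11=2, 12=20, 13=0, 14=13, 15=1
Average waiting = (6+2+20+0+13+1) / 6 = 42/6 = 7.00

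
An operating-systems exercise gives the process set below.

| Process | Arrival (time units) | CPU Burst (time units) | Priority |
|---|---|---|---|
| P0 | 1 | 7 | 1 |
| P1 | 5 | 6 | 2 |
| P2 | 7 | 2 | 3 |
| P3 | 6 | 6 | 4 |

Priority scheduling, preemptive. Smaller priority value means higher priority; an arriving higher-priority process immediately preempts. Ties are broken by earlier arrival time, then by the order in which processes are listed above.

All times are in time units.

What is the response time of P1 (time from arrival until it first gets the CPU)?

3

Schedule: | idle 0-1 | P0 1-8 | P1 8-14 | P2 14-16 | P3 16-22 |
Completion: P0=8  P1=14  P2=16  P3=22
Turnaround (C−A): P0=7  P1=9  P2=9  P3=16
Response(P1) = first start − arrival = 8 − 5 = 3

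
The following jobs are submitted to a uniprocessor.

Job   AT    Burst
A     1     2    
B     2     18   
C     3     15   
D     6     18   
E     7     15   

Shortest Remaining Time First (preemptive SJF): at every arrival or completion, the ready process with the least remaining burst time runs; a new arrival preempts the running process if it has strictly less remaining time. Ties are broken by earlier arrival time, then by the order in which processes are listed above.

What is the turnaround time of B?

Schedule: | idle 0-1 | A 1-3 | C 3-18 | E 18-33 | B 33-51 | D 51-69 |
Completion: A=3  B=51  C=18  D=69  E=33
Turnaround (C−A): A=2  B=49  C=15  D=63  E=26
Turnaround(B) = completion − arrival = 51 − 2 = 49

49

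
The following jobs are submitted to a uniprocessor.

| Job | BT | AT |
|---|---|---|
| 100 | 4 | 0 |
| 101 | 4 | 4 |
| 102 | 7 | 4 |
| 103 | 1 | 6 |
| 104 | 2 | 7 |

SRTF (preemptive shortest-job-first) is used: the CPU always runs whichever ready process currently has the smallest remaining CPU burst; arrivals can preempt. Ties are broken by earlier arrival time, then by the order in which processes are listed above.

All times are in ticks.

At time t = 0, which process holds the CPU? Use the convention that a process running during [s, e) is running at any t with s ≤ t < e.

Timeline: | 100 0-4 | 101 4-6 | 103 6-7 | 101 7-9 | 104 9-11 | 102 11-18 |
Completion: 100=4  101=9  102=18  103=7  104=11
Turnaround (C−A): 100=4  101=5  102=14  103=1  104=4

100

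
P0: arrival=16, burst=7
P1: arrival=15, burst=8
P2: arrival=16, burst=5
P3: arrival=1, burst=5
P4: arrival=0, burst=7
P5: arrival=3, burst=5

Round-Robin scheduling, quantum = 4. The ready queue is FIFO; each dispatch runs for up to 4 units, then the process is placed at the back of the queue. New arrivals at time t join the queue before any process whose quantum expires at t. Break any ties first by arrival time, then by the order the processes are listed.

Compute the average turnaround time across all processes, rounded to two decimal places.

17.17

Timeline: | P4 0-4 | P3 4-8 | P5 8-12 | P4 12-15 | P3 15-16 | P5 16-17 | P1 17-21 | P0 21-25 | P2 25-29 | P1 29-33 | P0 33-36 | P2 36-37 |
Completion: P0=36  P1=33  P2=37  P3=16  P4=15  P5=17
Turnaround times: P0=20, P1=18, P2=21, P3=15, P4=15, P5=14
Average turnaround = (20+18+21+15+15+14) / 6 = 103/6 = 17.17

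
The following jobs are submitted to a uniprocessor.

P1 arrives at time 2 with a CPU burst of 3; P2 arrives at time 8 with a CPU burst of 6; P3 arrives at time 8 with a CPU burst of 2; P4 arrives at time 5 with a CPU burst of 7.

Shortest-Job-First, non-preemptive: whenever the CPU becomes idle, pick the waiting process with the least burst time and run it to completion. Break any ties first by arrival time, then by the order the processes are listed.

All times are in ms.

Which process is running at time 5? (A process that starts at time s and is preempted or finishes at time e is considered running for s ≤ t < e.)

P4

Timeline: | idle 0-2 | P1 2-5 | P4 5-12 | P3 12-14 | P2 14-20 |
Completion: P1=5  P2=20  P3=14  P4=12
Turnaround (C−A): P1=3  P2=12  P3=6  P4=7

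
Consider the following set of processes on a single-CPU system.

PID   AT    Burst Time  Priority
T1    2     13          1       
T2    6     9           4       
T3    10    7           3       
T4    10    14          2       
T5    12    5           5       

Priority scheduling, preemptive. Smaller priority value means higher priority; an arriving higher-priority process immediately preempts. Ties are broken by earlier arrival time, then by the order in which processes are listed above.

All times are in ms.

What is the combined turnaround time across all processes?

Schedule: | idle 0-2 | T1 2-15 | T4 15-29 | T3 29-36 | T2 36-45 | T5 45-50 |
Completion: T1=15  T2=45  T3=36  T4=29  T5=50
Turnaround = completion − arrival: T1=13, T2=39, T3=26, T4=19, T5=38
Total turnaround = 13 + 39 + 26 + 19 + 38 = 135

135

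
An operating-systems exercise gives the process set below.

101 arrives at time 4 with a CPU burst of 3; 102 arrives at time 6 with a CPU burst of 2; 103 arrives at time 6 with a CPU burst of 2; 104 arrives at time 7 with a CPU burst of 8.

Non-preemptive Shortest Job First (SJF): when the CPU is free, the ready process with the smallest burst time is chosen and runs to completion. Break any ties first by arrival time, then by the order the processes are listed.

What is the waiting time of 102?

Timeline: | idle 0-4 | 101 4-7 | 102 7-9 | 103 9-11 | 104 11-19 |
Completion: 101=7  102=9  103=11  104=19
Waiting(102) = turnaround − burst = 3 − 2 = 1

1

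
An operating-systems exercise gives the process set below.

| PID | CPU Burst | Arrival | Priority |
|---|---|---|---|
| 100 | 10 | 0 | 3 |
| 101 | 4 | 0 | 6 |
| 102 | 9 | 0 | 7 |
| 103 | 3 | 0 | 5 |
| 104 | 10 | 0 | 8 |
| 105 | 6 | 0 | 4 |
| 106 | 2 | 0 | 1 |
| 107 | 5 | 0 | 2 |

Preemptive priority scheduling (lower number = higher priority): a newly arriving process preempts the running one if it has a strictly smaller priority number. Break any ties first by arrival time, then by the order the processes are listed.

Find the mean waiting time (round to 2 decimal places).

Timeline: | 106 0-2 | 107 2-7 | 100 7-17 | 105 17-23 | 103 23-26 | 101 26-30 | 102 30-39 | 104 39-49 |
Completion: 100=17  101=30  102=39  103=26  104=49  105=23  106=2  107=7
Turnaround (C−A): 100=17  101=30  102=39  103=26  104=49  105=23  106=2  107=7
Waiting times: 100=7, 101=26, 102=30, 103=23, 104=39, 105=17, 106=0, 107=2
Average waiting = (7+26+30+23+39+17+0+2) / 8 = 144/8 = 18.00

18.00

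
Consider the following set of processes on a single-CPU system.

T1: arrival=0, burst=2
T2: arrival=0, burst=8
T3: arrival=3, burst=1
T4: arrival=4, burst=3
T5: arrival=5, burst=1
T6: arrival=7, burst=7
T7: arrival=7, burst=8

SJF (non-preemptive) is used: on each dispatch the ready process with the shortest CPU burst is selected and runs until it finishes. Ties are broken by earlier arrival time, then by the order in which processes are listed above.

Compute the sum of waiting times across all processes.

Gantt: | T1 0-2 | T2 2-10 | T3 10-11 | T5 11-12 | T4 12-15 | T6 15-22 | T7 22-30 |
Completion: T1=2  T2=10  T3=11  T4=15  T5=12  T6=22  T7=30
Turnaround (C−A): T1=2  T2=10  T3=8  T4=11  T5=7  T6=15  T7=23
Waiting = turnaround − burst: T1=0, T2=2, T3=7, T4=8, T5=6, T6=8, T7=15
Total waiting = 0 + 2 + 7 + 8 + 6 + 8 + 15 = 46

46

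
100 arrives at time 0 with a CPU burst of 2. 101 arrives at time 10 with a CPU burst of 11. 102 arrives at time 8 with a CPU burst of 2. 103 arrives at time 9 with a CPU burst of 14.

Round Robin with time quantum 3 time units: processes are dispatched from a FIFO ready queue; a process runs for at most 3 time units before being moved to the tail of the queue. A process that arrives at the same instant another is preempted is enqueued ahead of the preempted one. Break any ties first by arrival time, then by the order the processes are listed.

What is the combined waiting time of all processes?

Timeline: | 100 0-2 | idle 2-8 | 102 8-10 | 103 10-13 | 101 13-16 | 103 16-19 | 101 19-22 | 103 22-25 | 101 25-28 | 103 28-31 | 101 31-33 | 103 33-35 |
Completion: 100=2  101=33  102=10  103=35
Turnaround (C−A): 100=2  101=23  102=2  103=26
Waiting = turnaround − burst: 100=0, 101=12, 102=0, 103=12
Total waiting = 0 + 12 + 0 + 12 = 24

24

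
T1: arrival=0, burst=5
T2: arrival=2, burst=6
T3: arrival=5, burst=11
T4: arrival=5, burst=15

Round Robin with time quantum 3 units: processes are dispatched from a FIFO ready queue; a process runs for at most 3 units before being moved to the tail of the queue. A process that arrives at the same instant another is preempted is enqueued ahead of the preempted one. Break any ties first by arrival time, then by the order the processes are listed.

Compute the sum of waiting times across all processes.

Schedule: | T1 0-3 | T2 3-6 | T1 6-8 | T3 8-11 | T4 11-14 | T2 14-17 | T3 17-20 | T4 20-23 | T3 23-26 | T4 26-29 | T3 29-31 | T4 31-37 |
Completion: T1=8  T2=17  T3=31  T4=37
Turnaround (C−A): T1=8  T2=15  T3=26  T4=32
Waiting = turnaround − burst: T1=3, T2=9, T3=15, T4=17
Total waiting = 3 + 9 + 15 + 17 = 44

44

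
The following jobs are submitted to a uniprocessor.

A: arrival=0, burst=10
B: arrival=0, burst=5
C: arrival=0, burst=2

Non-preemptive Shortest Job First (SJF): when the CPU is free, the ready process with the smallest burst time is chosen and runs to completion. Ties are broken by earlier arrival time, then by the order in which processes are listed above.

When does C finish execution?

2

Gantt: | C 0-2 | B 2-7 | A 7-17 |
Completion: A=17  B=7  C=2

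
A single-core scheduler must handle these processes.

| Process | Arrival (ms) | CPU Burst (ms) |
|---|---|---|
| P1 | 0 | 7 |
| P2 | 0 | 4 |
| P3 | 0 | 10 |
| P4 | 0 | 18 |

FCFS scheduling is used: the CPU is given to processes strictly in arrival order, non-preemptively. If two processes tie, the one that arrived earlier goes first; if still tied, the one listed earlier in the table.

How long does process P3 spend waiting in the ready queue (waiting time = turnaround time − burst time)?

11

Schedule: | P1 0-7 | P2 7-11 | P3 11-21 | P4 21-39 |
Completion: P1=7  P2=11  P3=21  P4=39
Waiting(P3) = turnaround − burst = 21 − 10 = 11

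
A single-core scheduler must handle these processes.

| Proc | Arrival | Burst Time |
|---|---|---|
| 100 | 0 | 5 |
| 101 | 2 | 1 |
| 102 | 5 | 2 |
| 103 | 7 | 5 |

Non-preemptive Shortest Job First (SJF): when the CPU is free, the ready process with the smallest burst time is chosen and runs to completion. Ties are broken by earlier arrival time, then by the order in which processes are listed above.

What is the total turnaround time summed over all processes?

Gantt: | 100 0-5 | 101 5-6 | 102 6-8 | 103 8-13 |
Completion: 100=5  101=6  102=8  103=13
Turnaround = completion − arrival: 100=5, 101=4, 102=3, 103=6
Total turnaround = 5 + 4 + 3 + 6 = 18

18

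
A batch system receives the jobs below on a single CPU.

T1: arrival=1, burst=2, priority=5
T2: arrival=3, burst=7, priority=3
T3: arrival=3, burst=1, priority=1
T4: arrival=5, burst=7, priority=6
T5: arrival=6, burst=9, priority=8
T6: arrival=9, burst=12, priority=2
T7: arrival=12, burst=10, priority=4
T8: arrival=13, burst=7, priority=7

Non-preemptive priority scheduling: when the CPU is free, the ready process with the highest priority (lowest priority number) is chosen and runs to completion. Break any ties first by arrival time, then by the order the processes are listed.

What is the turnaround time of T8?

Gantt: | idle 0-1 | T1 1-3 | T3 3-4 | T2 4-11 | T6 11-23 | T7 23-33 | T4 33-40 | T8 40-47 | T5 47-56 |
Completion: T1=3  T2=11  T3=4  T4=40  T5=56  T6=23  T7=33  T8=47
Turnaround (C−A): T1=2  T2=8  T3=1  T4=35  T5=50  T6=14  T7=21  T8=34
Turnaround(T8) = completion − arrival = 47 − 13 = 34

34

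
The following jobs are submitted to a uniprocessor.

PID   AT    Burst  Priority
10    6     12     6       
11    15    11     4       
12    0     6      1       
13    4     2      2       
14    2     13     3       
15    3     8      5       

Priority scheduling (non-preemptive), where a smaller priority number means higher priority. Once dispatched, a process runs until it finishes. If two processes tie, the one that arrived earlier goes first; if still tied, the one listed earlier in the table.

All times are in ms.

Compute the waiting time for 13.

2

Gantt: | 12 0-6 | 13 6-8 | 14 8-21 | 11 21-32 | 15 32-40 | 10 40-52 |
Completion: 10=52  11=32  12=6  13=8  14=21  15=40
Turnaround (C−A): 10=46  11=17  12=6  13=4  14=19  15=37
Waiting(13) = turnaround − burst = 4 − 2 = 2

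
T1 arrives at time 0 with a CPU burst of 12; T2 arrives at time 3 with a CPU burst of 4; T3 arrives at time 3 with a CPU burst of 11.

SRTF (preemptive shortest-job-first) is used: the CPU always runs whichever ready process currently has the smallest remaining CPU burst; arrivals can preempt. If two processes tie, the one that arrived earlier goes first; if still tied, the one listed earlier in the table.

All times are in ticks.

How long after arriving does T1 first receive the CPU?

0

Schedule: | T1 0-3 | T2 3-7 | T1 7-16 | T3 16-27 |
Completion: T1=16  T2=7  T3=27
Turnaround (C−A): T1=16  T2=4  T3=24
Response(T1) = first start − arrival = 0 − 0 = 0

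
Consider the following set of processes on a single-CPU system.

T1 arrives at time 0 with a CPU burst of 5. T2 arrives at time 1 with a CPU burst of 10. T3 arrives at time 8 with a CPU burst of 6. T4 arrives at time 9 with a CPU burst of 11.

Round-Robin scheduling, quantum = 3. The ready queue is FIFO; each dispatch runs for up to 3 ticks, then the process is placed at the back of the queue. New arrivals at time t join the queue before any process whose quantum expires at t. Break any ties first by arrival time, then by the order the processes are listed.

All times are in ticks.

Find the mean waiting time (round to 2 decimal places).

10.00

Schedule: | T1 0-3 | T2 3-6 | T1 6-8 | T2 8-11 | T3 11-14 | T4 14-17 | T2 17-20 | T3 20-23 | T4 23-26 | T2 26-27 | T4 27-32 |
Completion: T1=8  T2=27  T3=23  T4=32
Turnaround (C−A): T1=8  T2=26  T3=15  T4=23
Waiting times: T1=3, T2=16, T3=9, T4=12
Average waiting = (3+16+9+12) / 4 = 40/4 = 10.00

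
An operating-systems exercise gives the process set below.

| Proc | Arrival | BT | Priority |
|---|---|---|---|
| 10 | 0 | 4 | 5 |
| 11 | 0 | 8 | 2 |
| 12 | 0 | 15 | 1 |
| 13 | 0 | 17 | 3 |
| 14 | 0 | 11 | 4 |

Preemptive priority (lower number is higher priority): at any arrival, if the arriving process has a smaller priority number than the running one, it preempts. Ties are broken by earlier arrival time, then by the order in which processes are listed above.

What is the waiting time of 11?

Schedule: | 12 0-15 | 11 15-23 | 13 23-40 | 14 40-51 | 10 51-55 |
Completion: 10=55  11=23  12=15  13=40  14=51
Turnaround (C−A): 10=55  11=23  12=15  13=40  14=51
Waiting(11) = turnaround − burst = 23 − 8 = 15

15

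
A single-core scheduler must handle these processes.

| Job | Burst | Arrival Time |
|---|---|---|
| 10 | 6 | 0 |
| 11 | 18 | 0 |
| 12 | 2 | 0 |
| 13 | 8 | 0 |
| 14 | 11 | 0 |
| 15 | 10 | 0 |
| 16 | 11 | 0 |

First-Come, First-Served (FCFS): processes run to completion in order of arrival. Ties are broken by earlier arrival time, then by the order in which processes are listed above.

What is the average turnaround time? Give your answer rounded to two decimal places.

36.57

Gantt: | 10 0-6 | 11 6-24 | 12 24-26 | 13 26-34 | 14 34-45 | 15 45-55 | 16 55-66 |
Completion: 10=6  11=24  12=26  13=34  14=45  15=55  16=66
Turnaround (C−A): 10=6  11=24  12=26  13=34  14=45  15=55  16=66
Turnaround times: 10=6, 11=24, 12=26, 13=34, 14=45, 15=55, 16=66
Average turnaround = (6+24+26+34+45+55+66) / 7 = 256/7 = 36.57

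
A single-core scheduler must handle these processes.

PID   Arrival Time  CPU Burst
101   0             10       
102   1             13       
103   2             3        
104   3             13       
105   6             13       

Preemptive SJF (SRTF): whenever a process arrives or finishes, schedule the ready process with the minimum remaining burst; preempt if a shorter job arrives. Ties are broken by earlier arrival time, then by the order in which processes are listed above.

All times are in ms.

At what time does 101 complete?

Gantt: | 101 0-2 | 103 2-5 | 101 5-13 | 102 13-26 | 104 26-39 | 105 39-52 |
Completion: 101=13  102=26  103=5  104=39  105=52

13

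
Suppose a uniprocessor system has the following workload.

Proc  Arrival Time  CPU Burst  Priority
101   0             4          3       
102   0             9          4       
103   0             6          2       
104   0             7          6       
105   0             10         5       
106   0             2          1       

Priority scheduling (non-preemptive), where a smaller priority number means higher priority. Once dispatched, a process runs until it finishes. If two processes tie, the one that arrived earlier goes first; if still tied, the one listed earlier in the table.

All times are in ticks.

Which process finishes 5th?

Gantt: | 106 0-2 | 103 2-8 | 101 8-12 | 102 12-21 | 105 21-31 | 104 31-38 |
Completion: 101=12  102=21  103=8  104=38  105=31  106=2
Turnaround (C−A): 101=12  102=21  103=8  104=38  105=31  106=2
Finish order: 106 → 103 → 101 → 102 → 105 → 104

105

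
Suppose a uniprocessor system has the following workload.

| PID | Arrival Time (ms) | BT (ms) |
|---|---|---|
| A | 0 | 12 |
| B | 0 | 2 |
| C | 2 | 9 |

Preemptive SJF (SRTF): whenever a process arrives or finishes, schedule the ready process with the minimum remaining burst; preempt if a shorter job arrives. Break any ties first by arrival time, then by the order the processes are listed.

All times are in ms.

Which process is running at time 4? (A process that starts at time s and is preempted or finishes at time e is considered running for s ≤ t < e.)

C

Timeline: | B 0-2 | C 2-11 | A 11-23 |
Completion: A=23  B=2  C=11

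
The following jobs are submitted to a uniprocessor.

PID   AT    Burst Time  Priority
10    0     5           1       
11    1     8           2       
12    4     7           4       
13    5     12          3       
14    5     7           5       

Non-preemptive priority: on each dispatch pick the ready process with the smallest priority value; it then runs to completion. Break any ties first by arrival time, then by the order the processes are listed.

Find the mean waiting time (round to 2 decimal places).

Timeline: | 10 0-5 | 11 5-13 | 13 13-25 | 12 25-32 | 14 32-39 |
Completion: 10=5  11=13  12=32  13=25  14=39
Turnaround (C−A): 10=5  11=12  12=28  13=20  14=34
Waiting times: 10=0, 11=4, 12=21, 13=8, 14=27
Average waiting = (0+4+21+8+27) / 5 = 60/5 = 12.00

12.00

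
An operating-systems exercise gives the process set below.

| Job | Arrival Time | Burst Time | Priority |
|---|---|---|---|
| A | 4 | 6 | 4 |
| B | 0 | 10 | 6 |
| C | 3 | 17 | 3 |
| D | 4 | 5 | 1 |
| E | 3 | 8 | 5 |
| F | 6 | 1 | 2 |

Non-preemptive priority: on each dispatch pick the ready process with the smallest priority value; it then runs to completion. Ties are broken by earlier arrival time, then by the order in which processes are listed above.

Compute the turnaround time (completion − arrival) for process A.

Schedule: | B 0-10 | D 10-15 | F 15-16 | C 16-33 | A 33-39 | E 39-47 |
Completion: A=39  B=10  C=33  D=15  E=47  F=16
Turnaround (C−A): A=35  B=10  C=30  D=11  E=44  F=10
Turnaround(A) = completion − arrival = 39 − 4 = 35

35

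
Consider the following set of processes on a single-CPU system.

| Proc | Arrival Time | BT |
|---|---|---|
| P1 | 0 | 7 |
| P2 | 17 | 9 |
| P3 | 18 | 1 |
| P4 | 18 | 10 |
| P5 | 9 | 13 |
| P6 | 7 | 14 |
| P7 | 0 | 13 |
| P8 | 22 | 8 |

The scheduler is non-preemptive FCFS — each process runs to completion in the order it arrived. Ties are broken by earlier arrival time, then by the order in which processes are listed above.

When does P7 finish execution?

Timeline: | P1 0-7 | P7 7-20 | P6 20-34 | P5 34-47 | P2 47-56 | P3 56-57 | P4 57-67 | P8 67-75 |
Completion: P1=7  P2=56  P3=57  P4=67  P5=47  P6=34  P7=20  P8=75

20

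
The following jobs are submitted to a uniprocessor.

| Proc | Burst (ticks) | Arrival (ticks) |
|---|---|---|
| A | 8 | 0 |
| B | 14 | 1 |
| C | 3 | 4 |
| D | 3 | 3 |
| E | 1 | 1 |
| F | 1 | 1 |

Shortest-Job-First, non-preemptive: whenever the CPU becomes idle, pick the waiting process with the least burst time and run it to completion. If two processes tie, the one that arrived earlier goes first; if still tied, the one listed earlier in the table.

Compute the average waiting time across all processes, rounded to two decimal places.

Timeline: | A 0-8 | E 8-9 | F 9-10 | D 10-13 | C 13-16 | B 16-30 |
Completion: A=8  B=30  C=16  D=13  E=9  F=10
Turnaround (C−A): A=8  B=29  C=12  D=10  E=8  F=9
Waiting times: A=0, B=15, C=9, D=7, E=7, F=8
Average waiting = (0+15+9+7+7+8) / 6 = 46/6 = 7.67

7.67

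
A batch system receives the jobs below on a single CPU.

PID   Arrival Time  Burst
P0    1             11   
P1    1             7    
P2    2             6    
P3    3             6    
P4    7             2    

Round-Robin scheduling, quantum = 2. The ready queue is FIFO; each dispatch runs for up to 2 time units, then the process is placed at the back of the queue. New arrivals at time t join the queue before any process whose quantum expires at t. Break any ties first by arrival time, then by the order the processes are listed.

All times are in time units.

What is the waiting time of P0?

Timeline: | idle 0-1 | P0 1-3 | P1 3-5 | P2 5-7 | P3 7-9 | P0 9-11 | P1 11-13 | P4 13-15 | P2 15-17 | P3 17-19 | P0 19-21 | P1 21-23 | P2 23-25 | P3 25-27 | P0 27-29 | P1 29-30 | P0 30-33 |
Completion: P0=33  P1=30  P2=25  P3=27  P4=15
Waiting(P0) = turnaround − burst = 32 − 11 = 21

21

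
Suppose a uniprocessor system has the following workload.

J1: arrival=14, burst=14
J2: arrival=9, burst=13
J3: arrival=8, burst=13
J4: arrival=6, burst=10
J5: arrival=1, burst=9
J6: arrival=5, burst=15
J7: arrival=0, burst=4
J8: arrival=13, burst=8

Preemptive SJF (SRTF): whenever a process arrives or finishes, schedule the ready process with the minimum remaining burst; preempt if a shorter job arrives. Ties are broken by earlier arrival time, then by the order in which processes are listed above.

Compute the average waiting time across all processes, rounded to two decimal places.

Gantt: | J7 0-4 | J5 4-13 | J8 13-21 | J4 21-31 | J3 31-44 | J2 44-57 | J1 57-71 | J6 71-86 |
Completion: J1=71  J2=57  J3=44  J4=31  J5=13  J6=86  J7=4  J8=21
Turnaround (C−A): J1=57  J2=48  J3=36  J4=25  J5=12  J6=81  J7=4  J8=8
Waiting times: J1=43, J2=35, J3=23, J4=15, J5=3, J6=66, J7=0, J8=0
Average waiting = (43+35+23+15+3+66+0+0) / 8 = 185/8 = 23.13

23.13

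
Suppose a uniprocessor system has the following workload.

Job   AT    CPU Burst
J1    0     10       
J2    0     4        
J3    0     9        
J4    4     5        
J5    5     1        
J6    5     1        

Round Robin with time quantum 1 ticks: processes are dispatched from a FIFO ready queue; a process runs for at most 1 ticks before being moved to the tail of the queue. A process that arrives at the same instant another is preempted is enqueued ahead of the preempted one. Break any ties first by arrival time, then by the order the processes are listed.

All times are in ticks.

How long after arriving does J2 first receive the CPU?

1

Timeline: | J1 0-1 | J2 1-2 | J3 2-3 | J1 3-4 | J2 4-5 | J3 5-6 | J4 6-7 | J1 7-8 | J5 8-9 | J6 9-10 | J2 10-11 | J3 11-12 | J4 12-13 | J1 13-14 | J2 14-15 | J3 15-16 | J4 16-17 | J1 17-18 | J3 18-19 | J4 19-20 | J1 20-21 | J3 21-22 | J4 22-23 | J1 23-24 | J3 24-25 | J1 25-26 | J3 26-27 | J1 27-28 | J3 28-29 | J1 29-30 |
Completion: J1=30  J2=15  J3=29  J4=23  J5=9  J6=10
Turnaround (C−A): J1=30  J2=15  J3=29  J4=19  J5=4  J6=5
Response(J2) = first start − arrival = 1 − 0 = 1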